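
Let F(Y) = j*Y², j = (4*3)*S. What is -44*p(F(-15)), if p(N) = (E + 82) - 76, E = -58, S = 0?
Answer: 2288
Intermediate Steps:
j = 0 (j = (4*3)*0 = 12*0 = 0)
F(Y) = 0 (F(Y) = 0*Y² = 0)
p(N) = -52 (p(N) = (-58 + 82) - 76 = 24 - 76 = -52)
-44*p(F(-15)) = -44*(-52) = 2288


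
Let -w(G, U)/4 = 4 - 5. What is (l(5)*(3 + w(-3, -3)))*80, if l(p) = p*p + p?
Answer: 16800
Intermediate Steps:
w(G, U) = 4 (w(G, U) = -4*(4 - 5) = -4*(-1) = 4)
l(p) = p + p² (l(p) = p² + p = p + p²)
(l(5)*(3 + w(-3, -3)))*80 = ((5*(1 + 5))*(3 + 4))*80 = ((5*6)*7)*80 = (30*7)*80 = 210*80 = 16800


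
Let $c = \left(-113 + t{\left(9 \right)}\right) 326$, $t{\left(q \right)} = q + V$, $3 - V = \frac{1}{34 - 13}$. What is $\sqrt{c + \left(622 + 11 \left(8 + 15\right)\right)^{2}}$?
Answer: $\frac{\sqrt{323113413}}{21} \approx 855.97$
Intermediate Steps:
$V = \frac{62}{21}$ ($V = 3 - \frac{1}{34 - 13} = 3 - \frac{1}{21} = \frac{62}{21} \approx 2.9524$)
$t{\left(q \right)} = \frac{62}{21} + q$ ($t{\left(q \right)} = q + \frac{62}{21} = \frac{62}{21} + q$)
$c = - \frac{691772}{21}$ ($c = \left(-113 + \left(\frac{62}{21} + 9\right)\right) 326 = \left(-113 + \frac{251}{21}\right) 326 = \left(- \frac{2122}{21}\right) 326 = - \frac{691772}{21} \approx -32942.0$)
$\sqrt{c + \left(622 + 11 \left(8 + 15\right)\right)^{2}} = \sqrt{- \frac{691772}{21} + \left(622 + 11 \left(8 + 15\right)\right)^{2}} = \sqrt{- \frac{691772}{21} + \left(622 + 11 \cdot 23\right)^{2}} = \sqrt{- \frac{691772}{21} + \left(622 + 253\right)^{2}} = \sqrt{- \frac{691772}{21} + 875^{2}} = \sqrt{- \frac{691772}{21} + 765625} = \sqrt{\frac{15386353}{21}} = \frac{\sqrt{323113413}}{21}$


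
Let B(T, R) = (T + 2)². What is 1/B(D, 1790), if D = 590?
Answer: 1/350464 ≈ 2.8534e-6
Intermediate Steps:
B(T, R) = (2 + T)²
1/B(D, 1790) = 1/((2 + 590)²) = 1/(592²) = 1/350464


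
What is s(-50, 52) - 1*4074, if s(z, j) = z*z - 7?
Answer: -1581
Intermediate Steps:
s(z, j) = -7 + z² (s(z, j) = z² - 7 = -7 + z²)
s(-50, 52) - 1*4074 = (-7 + (-50)²) - 1*4074 = (-7 + 2500) - 4074 = 2493 - 4074 = -1581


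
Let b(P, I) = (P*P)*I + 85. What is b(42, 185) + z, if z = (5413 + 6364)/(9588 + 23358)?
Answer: 10754409827/32946 ≈ 3.2643e+5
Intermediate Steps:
b(P, I) = 85 + I*P² (b(P, I) = P²*I + 85 = I*P² + 85 = 85 + I*P²)
z = 11777/32946 ≈ 0.35746
b(42, 185) + z = (85 + 185*42²) + 11777/32946 = (85 + 185*1764) + 11777/32946 = (85 + 326340) + 11777/32946 = 326425 + 11777/32946 = 10754409827/32946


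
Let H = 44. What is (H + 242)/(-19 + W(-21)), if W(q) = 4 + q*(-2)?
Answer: 286/27 ≈ 10.593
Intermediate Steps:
W(q) = 4 - 2*q
(H + 242)/(-19 + W(-21)) = (44 + 242)/(-19 + (4 - 2*(-21))) = 286/(-19 + (4 + 42)) = 286/(-19 + 46) = 286/27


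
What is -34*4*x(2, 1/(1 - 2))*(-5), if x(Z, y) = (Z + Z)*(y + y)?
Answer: -5440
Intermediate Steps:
x(Z, y) = 4*Z*y (x(Z, y) = (2*Z)*(2*y) = 4*Z*y)
-34*4*x(2, 1/(1 - 2))*(-5) = -34*4*(4*2/(1 - 2))*(-5) = -34*4*(4*2/(-1))*(-5) = -34*4*(4*2*(-1))*(-5) = -34*4*(-8)*(-5) = -(-1088)*(-5) = -34*160 = -5440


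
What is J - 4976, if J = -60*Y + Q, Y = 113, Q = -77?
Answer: -11833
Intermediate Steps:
J = -6857 (J = -60*113 - 77 = -6780 - 77 = -6857)
J - 4976 = -6857 - 4976 = -11833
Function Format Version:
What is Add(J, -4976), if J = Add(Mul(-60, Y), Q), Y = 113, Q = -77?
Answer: -11833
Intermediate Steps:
J = -6857 (J = Add(Mul(-60, 113), -77) = Add(-6780, -77) = -6857)
Add(J, -4976) = Add(-6857, -4976) = -11833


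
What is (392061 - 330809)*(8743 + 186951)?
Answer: 11986648888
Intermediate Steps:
(392061 - 330809)*(8743 + 186951) = 61252*195694 = 11986648888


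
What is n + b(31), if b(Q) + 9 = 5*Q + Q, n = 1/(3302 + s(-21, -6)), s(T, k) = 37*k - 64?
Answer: 533833/3016 ≈ 177.00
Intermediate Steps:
s(T, k) = -64 + 37*k
n = 1/3016 (n = 1/(3302 + (-64 + 37*(-6))) = 1/(3302 + (-64 - 222)) = 1/(3302 - 286) = 1/3016 ≈ 0.00033156)
b(Q) = -9 + 6*Q (b(Q) = -9 + (5*Q + Q) = -9 + 6*Q)
n + b(31) = 1/3016 + (-9 + 6*31) = 1/3016 + (-9 + 186) = 1/3016 + 177 = 533833/3016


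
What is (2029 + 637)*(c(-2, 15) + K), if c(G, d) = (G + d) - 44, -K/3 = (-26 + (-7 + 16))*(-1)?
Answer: -218612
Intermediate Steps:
K = -51 (K = -3*(-26 + (-7 + 16))*(-1) = -3*(-26 + 9)*(-1) = -(-51)*(-1) = -3*17 = -51)
c(G, d) = -44 + G + d
(2029 + 637)*(c(-2, 15) + K) = (2029 + 637)*((-44 - 2 + 15) - 51) = 2666*(-31 - 51) = 2666*(-82) = -218612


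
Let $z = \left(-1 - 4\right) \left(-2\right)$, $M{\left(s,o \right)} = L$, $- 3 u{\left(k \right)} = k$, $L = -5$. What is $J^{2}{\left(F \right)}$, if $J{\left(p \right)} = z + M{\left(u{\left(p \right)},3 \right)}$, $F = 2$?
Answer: $25$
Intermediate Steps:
$u{\left(k \right)} = - \frac{k}{3}$
$M{\left(s,o \right)} = -5$
$z = 10$ ($z = \left(-5\right) \left(-2\right) = 10$)
$J{\left(p \right)} = 5$ ($J{\left(p \right)} = 10 - 5 = 5$)
$J^{2}{\left(F \right)} = 5^{2} = 25$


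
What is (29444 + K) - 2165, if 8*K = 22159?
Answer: 240391/8 ≈ 30049.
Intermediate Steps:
K = 22159/8 (K = (⅛)*22159 = 22159/8 ≈ 2769.9)
(29444 + K) - 2165 = (29444 + 22159/8) - 2165 = 257711/8 - 2165 = 240391/8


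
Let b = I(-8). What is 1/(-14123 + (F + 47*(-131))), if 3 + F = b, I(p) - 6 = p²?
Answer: -1/20213 ≈ -4.9473e-5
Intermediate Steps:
I(p) = 6 + p²
b = 70 (b = 6 + (-8)² = 6 + 64 = 70)
F = 67 (F = -3 + 70 = 67)
1/(-14123 + (F + 47*(-131))) = 1/(-14123 + (67 + 47*(-131))) = 1/(-14123 + (67 - 6157)) = 1/(-14123 - 6090) = 1/(-20213) = -1/20213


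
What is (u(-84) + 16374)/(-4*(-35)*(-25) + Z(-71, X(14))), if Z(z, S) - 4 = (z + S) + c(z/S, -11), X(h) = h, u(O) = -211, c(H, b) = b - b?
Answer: -16163/3553 ≈ -4.5491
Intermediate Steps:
c(H, b) = 0
Z(z, S) = 4 + S + z (Z(z, S) = 4 + ((z + S) + 0) = 4 + ((S + z) + 0) = 4 + (S + z) = 4 + S + z)
(u(-84) + 16374)/(-4*(-35)*(-25) + Z(-71, X(14))) = (-211 + 16374)/(-4*(-35)*(-25) + (4 + 14 - 71)) = 16163/(140*(-25) - 53) = 16163/(-3500 - 53) = 16163/(-3553) = 16163*(-1/3553) = -16163/3553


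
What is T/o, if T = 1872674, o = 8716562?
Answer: 936337/4358281 ≈ 0.21484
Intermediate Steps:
T/o = 1872674/8716562 = 1872674*(1/8716562) = 936337/4358281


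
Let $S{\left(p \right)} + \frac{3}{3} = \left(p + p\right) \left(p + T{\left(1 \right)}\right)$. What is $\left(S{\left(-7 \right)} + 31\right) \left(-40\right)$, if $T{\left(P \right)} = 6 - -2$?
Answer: $-640$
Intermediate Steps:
$T{\left(P \right)} = 8$ ($T{\left(P \right)} = 6 + 2 = 8$)
$S{\left(p \right)} = -1 + 2 p \left(8 + p\right)$ ($S{\left(p \right)} = -1 + \left(p + p\right) \left(p + 8\right) = -1 + 2 p \left(8 + p\right)$)
$\left(S{\left(-7 \right)} + 31\right) \left(-40\right) = \left(\left(-1 + 2 \left(-7\right)^{2} + 16 \left(-7\right)\right) + 31\right) \left(-40\right) = \left(\left(-1 + 2 \cdot 49 - 112\right) + 31\right) \left(-40\right) = \left(\left(-1 + 98 - 112\right) + 31\right) \left(-40\right) = \left(-15 + 31\right) \left(-40\right) = 16 \left(-40\right) = -640$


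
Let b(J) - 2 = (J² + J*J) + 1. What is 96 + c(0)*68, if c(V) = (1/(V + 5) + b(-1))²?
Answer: 48368/25 ≈ 1934.7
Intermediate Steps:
b(J) = 3 + 2*J² (b(J) = 2 + ((J² + J*J) + 1) = 2 + ((J² + J²) + 1) = 2 + (2*J² + 1) = 2 + (1 + 2*J²) = 3 + 2*J²)
c(V) = (5 + 1/(5 + V))² (c(V) = (1/(V + 5) + (3 + 2*(-1)²))² = (1/(5 + V) + (3 + 2*1))² = (1/(5 + V) + (3 + 2))² = (1/(5 + V) + 5)² = (5 + 1/(5 + V))²)
96 + c(0)*68 = 96 + ((26 + 5*0)²/(5 + 0)²)*68 = 96 + ((26 + 0)²/5²)*68 = 96 + ((1/25)*26²)*68 = 96 + ((1/25)*676)*68 = 96 + (676/25)*68 = 96 + 45968/25 = 48368/25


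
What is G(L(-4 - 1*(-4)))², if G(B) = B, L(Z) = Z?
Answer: 0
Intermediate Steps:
G(L(-4 - 1*(-4)))² = (-4 - 1*(-4))² = (-4 + 4)² = 0² = 0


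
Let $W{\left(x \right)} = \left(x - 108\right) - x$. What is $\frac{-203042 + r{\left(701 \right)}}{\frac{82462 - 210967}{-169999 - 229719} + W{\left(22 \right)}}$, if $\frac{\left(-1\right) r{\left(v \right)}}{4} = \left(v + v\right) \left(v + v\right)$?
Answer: $\frac{1074636246948}{14347013} \approx 74903.0$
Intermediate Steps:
$r{\left(v \right)} = - 16 v^{2}$ ($r{\left(v \right)} = - 4 \left(v + v\right) \left(v + v\right) = - 4 \cdot 2 v 2 v = - 4 \cdot 4 v^{2} = - 16 v^{2}$)
$W{\left(x \right)} = -108$ ($W{\left(x \right)} = \left(-108 + x\right) - x = -108$)
$\frac{-203042 + r{\left(701 \right)}}{\frac{82462 - 210967}{-169999 - 229719} + W{\left(22 \right)}} = \frac{-203042 - 16 \cdot 701^{2}}{\frac{82462 - 210967}{-169999 - 229719} - 108} = \frac{-203042 - 7862416}{- \frac{128505}{-399718} - 108} = \frac{-203042 - 7862416}{\left(-128505\right) \left(- \frac{1}{399718}\right) - 108} = - \frac{8065458}{\frac{128505}{399718} - 108} = - \frac{8065458}{- \frac{43041039}{399718}} = \left(-8065458\right) \left(- \frac{399718}{43041039}\right) = \frac{1074636246948}{14347013}$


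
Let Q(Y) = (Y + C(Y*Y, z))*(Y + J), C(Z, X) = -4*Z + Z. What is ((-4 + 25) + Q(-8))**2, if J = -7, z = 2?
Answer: 9126441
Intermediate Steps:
C(Z, X) = -3*Z
Q(Y) = (-7 + Y)*(Y - 3*Y**2) (Q(Y) = (Y - 3*Y*Y)*(Y - 7) = (Y - 3*Y**2)*(-7 + Y) = (-7 + Y)*(Y - 3*Y**2))
((-4 + 25) + Q(-8))**2 = ((-4 + 25) - 8*(-7 - 3*(-8)**2 + 22*(-8)))**2 = (21 - 8*(-7 - 3*64 - 176))**2 = (21 - 8*(-7 - 192 - 176))**2 = (21 - 8*(-375))**2 = (21 + 3000)**2 = 3021**2 = 9126441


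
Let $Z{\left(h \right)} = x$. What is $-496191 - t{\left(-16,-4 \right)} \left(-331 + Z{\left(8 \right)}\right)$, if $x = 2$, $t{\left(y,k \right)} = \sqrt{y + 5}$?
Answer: $-496191 + 329 i \sqrt{11} \approx -4.9619 \cdot 10^{5} + 1091.2 i$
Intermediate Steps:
$t{\left(y,k \right)} = \sqrt{5 + y}$
$Z{\left(h \right)} = 2$
$-496191 - t{\left(-16,-4 \right)} \left(-331 + Z{\left(8 \right)}\right) = -496191 - \sqrt{5 - 16} \left(-331 + 2\right) = -496191 - \sqrt{-11} \left(-329\right) = -496191 - i \sqrt{11} \left(-329\right) = -496191 - - 329 i \sqrt{11} = -496191 + 329 i \sqrt{11}$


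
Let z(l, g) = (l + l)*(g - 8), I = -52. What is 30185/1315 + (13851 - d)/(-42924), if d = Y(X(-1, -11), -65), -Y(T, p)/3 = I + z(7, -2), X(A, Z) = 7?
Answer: 85213621/3763004 ≈ 22.645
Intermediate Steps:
z(l, g) = 2*l*(-8 + g) (z(l, g) = (2*l)*(-8 + g) = 2*l*(-8 + g))
Y(T, p) = 576 (Y(T, p) = -3*(-52 + 2*7*(-8 - 2)) = -3*(-52 + 2*7*(-10)) = -3*(-52 - 140) = -3*(-192) = 576)
d = 576
30185/1315 + (13851 - d)/(-42924) = 30185/1315 + (13851 - 1*576)/(-42924) = 30185*(1/1315) + (13851 - 576)*(-1/42924) = 6037/263 + 13275*(-1/42924) = 6037/263 - 4425/14308 = 85213621/3763004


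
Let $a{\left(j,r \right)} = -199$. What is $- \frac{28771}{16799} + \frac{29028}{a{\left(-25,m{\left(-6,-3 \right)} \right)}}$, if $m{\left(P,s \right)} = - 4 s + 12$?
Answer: $- \frac{493366801}{3343001} \approx -147.58$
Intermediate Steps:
$m{\left(P,s \right)} = 12 - 4 s$
$- \frac{28771}{16799} + \frac{29028}{a{\left(-25,m{\left(-6,-3 \right)} \right)}} = - \frac{28771}{16799} + \frac{29028}{-199} = \left(-28771\right) \frac{1}{16799} + 29028 \left(- \frac{1}{199}\right) = - \frac{28771}{16799} - \frac{29028}{199} = - \frac{493366801}{3343001}$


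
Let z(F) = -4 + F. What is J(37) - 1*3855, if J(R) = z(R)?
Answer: -3822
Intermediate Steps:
J(R) = -4 + R
J(37) - 1*3855 = (-4 + 37) - 1*3855 = 33 - 3855 = -3822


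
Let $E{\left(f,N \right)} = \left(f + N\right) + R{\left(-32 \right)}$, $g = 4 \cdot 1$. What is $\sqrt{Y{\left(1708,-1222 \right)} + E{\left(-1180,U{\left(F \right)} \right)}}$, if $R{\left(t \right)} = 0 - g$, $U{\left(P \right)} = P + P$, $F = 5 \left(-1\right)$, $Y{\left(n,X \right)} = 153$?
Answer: $i \sqrt{1041} \approx 32.265 i$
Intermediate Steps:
$F = -5$
$U{\left(P \right)} = 2 P$
$g = 4$
$R{\left(t \right)} = -4$ ($R{\left(t \right)} = 0 - 4 = -4$)
$E{\left(f,N \right)} = -4 + N + f$ ($E{\left(f,N \right)} = \left(f + N\right) - 4 = \left(N + f\right) - 4 = -4 + N + f$)
$\sqrt{Y{\left(1708,-1222 \right)} + E{\left(-1180,U{\left(F \right)} \right)}} = \sqrt{153 - 1194} = \sqrt{-1041} = i \sqrt{1041}$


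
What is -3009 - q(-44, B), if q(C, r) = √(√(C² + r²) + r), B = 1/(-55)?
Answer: -3009 - √(-55 + 55*√5856401)/55 ≈ -3015.6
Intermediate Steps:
B = -1/55 ≈ -0.018182
q(C, r) = √(r + √(C² + r²))
-3009 - q(-44, B) = -3009 - √(-1/55 + √((-44)² + (-1/55)²)) = -3009 - √(-1/55 + √(1936 + 1/3025)) = -3009 - √(-1/55 + √(5856401/3025)) = -3009 - √(-1/55 + √5856401/55)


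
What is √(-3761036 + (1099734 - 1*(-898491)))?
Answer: I*√1762811 ≈ 1327.7*I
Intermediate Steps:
√(-3761036 + (1099734 - 1*(-898491))) = √(-3761036 + (1099734 + 898491)) = √(-3761036 + 1998225) = √(-1762811) = I*√1762811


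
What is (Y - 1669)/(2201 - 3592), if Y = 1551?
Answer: 118/1391 ≈ 0.084831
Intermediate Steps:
(Y - 1669)/(2201 - 3592) = (1551 - 1669)/(2201 - 3592) = -118/(-1391) = -118*(-1/1391) = 118/1391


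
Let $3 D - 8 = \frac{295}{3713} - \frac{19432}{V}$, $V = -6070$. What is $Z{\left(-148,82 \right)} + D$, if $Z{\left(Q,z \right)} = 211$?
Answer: $\frac{7260370988}{33806865} \approx 214.76$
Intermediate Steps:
$D = \frac{127122473}{33806865}$ ($D = \frac{8}{3} + \frac{\frac{295}{3713} - \frac{19432}{-6070}}{3} = \frac{8}{3} + \frac{295 \cdot \frac{1}{3713} - - \frac{9716}{3035}}{3} = \frac{8}{3} + \frac{\frac{295}{3713} + \frac{9716}{3035}}{3} = \frac{8}{3} + \frac{1}{3} \cdot \frac{36970833}{11268955} = \frac{8}{3} + \frac{12323611}{11268955} = \frac{127122473}{33806865} \approx 3.7603$)
$Z{\left(-148,82 \right)} + D = 211 + \frac{127122473}{33806865} = \frac{7260370988}{33806865}$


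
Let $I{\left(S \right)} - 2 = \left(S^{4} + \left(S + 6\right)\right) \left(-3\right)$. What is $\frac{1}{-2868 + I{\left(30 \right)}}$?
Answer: $- \frac{1}{2432974} \approx -4.1102 \cdot 10^{-7}$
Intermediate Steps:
$I{\left(S \right)} = -16 - 3 S - 3 S^{4}$ ($I{\left(S \right)} = 2 + \left(S^{4} + \left(S + 6\right)\right) \left(-3\right) = 2 + \left(S^{4} + \left(6 + S\right)\right) \left(-3\right) = 2 + \left(6 + S + S^{4}\right) \left(-3\right) = 2 - \left(18 + 3 S + 3 S^{4}\right) = -16 - 3 S - 3 S^{4}$)
$\frac{1}{-2868 + I{\left(30 \right)}} = \frac{1}{-2868 - \left(106 + 2430000\right)} = \frac{1}{-2868 - 2430106} = \frac{1}{-2432974} = - \frac{1}{2432974}$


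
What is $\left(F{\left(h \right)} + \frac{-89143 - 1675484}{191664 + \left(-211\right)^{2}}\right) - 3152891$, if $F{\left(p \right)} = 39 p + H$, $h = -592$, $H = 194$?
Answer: $- \frac{750074544852}{236185} \approx -3.1758 \cdot 10^{6}$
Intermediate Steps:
$F{\left(p \right)} = 194 + 39 p$ ($F{\left(p \right)} = 39 p + 194 = 194 + 39 p$)
$\left(F{\left(h \right)} + \frac{-89143 - 1675484}{191664 + \left(-211\right)^{2}}\right) - 3152891 = \left(\left(194 + 39 \left(-592\right)\right) + \frac{-89143 - 1675484}{191664 + \left(-211\right)^{2}}\right) - 3152891 = \left(\left(194 - 23088\right) - \frac{1764627}{191664 + 44521}\right) - 3152891 = \left(-22894 - \frac{1764627}{236185}\right) - 3152891 = - \frac{5408984017}{236185} - 3152891 = - \frac{750074544852}{236185}$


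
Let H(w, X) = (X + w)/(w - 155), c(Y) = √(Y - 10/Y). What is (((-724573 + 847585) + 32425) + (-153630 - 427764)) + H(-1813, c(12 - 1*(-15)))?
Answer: -838281563/1968 - √2157/17712 ≈ -4.2596e+5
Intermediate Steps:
H(w, X) = (X + w)/(-155 + w)
(((-724573 + 847585) + 32425) + (-153630 - 427764)) + H(-1813, c(12 - 1*(-15))) = (((-724573 + 847585) + 32425) + (-153630 - 427764)) + (√((12 - 1*(-15)) - 10/(12 - 1*(-15))) - 1813)/(-155 - 1813) = ((123012 + 32425) - 581394) + (√((12 + 15) - 10/(12 + 15)) - 1813)/(-1968) = (155437 - 581394) - (√(27 - 10/27) - 1813)/1968 = -425957 - (√(27 - 10*1/27) - 1813)/1968 = -425957 - (√(27 - 10/27) - 1813)/1968 = -425957 - (√(719/27) - 1813)/1968 = -425957 - (√2157/9 - 1813)/1968 = -425957 - (-1813 + √2157/9)/1968 = -425957 + (1813/1968 - √2157/17712) = -838281563/1968 - √2157/17712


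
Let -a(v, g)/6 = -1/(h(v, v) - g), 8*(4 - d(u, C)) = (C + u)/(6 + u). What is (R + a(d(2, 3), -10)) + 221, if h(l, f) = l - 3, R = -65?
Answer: 36476/233 ≈ 156.55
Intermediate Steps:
d(u, C) = 4 - (C + u)/(8*(6 + u))
h(l, f) = -3 + l
a(v, g) = 6/(-3 + v - g) (a(v, g) = -(-6)/((-3 + v) - g) = -(-6)/(-3 + v - g) = 6/(-3 + v - g))
(R + a(d(2, 3), -10)) + 221 = (-65 + 6/(-3 + (192 - 1*3 + 31*2)/(8*(6 + 2)) - 1*(-10))) + 221 = (-65 + 6/(-3 + (⅛)*(192 - 3 + 62)/8 + 10)) + 221 = (-65 + 6/(-3 + (⅛)*(⅛)*251 + 10)) + 221 = (-65 + 6/(-3 + 251/64 + 10)) + 221 = (-65 + 6/(699/64)) + 221 = (-65 + 6*(64/699)) + 221 = (-65 + 128/233) + 221 = -15017/233 + 221 = 36476/233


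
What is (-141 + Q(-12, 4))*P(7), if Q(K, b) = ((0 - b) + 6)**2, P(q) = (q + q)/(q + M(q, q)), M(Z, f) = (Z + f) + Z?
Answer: -137/2 ≈ -68.500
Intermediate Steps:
M(Z, f) = f + 2*Z
P(q) = 1/2 (P(q) = (q + q)/(q + (q + 2*q)) = (2*q)/(q + 3*q) = (2*q)/((4*q)) = (2*q)*(1/(4*q)) = 1/2)
Q(K, b) = (6 - b)**2 (Q(K, b) = (-b + 6)**2 = (6 - b)**2)
(-141 + Q(-12, 4))*P(7) = (-141 + (-6 + 4)**2)*(1/2) = (-141 + (-2)**2)*(1/2) = (-141 + 4)*(1/2) = -137*1/2 = -137/2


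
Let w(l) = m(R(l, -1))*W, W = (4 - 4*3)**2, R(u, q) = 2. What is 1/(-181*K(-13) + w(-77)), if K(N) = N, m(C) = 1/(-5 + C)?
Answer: 3/6995 ≈ 0.00042888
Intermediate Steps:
W = 64 (W = (4 - 12)**2 = (-8)**2 = 64)
w(l) = -64/3 (w(l) = 64/(-5 + 2) = 64/(-3) = -1/3*64 = -64/3)
1/(-181*K(-13) + w(-77)) = 1/(-181*(-13) - 64/3) = 1/(2353 - 64/3) = 1/(6995/3) = 3/6995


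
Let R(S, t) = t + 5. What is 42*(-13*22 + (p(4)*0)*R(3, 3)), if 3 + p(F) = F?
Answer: -12012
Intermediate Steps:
R(S, t) = 5 + t
p(F) = -3 + F
42*(-13*22 + (p(4)*0)*R(3, 3)) = 42*(-13*22 + ((-3 + 4)*0)*(5 + 3)) = 42*(-286 + (1*0)*8) = 42*(-286 + 0*8) = 42*(-286 + 0) = 42*(-286) = -12012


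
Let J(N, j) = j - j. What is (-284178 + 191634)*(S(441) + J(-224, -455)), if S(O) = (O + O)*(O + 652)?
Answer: -89214822144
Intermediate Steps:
J(N, j) = 0
S(O) = 2*O*(652 + O) (S(O) = (2*O)*(652 + O) = 2*O*(652 + O))
(-284178 + 191634)*(S(441) + J(-224, -455)) = (-284178 + 191634)*(2*441*(652 + 441) + 0) = -92544*(2*441*1093 + 0) = -92544*(964026 + 0) = -92544*964026 = -89214822144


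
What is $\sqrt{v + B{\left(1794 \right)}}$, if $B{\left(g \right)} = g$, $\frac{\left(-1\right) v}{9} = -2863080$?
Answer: $\sqrt{25769514} \approx 5076.4$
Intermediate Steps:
$v = 25767720$ ($v = \left(-9\right) \left(-2863080\right) = 25767720$)
$\sqrt{v + B{\left(1794 \right)}} = \sqrt{25767720 + 1794} = \sqrt{25769514}$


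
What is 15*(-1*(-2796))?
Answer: 41940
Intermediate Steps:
15*(-1*(-2796)) = 15*2796 = 41940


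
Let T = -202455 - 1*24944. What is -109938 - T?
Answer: 117461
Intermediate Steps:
T = -227399 (T = -202455 - 24944 = -227399)
-109938 - T = -109938 - 1*(-227399) = -109938 + 227399 = 117461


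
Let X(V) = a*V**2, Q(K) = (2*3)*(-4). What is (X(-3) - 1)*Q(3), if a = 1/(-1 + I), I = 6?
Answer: -96/5 ≈ -19.200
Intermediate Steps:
Q(K) = -24 (Q(K) = 6*(-4) = -24)
a = 1/5 (a = 1/(-1 + 6) = 1/5 ≈ 0.20000)
X(V) = V**2/5
(X(-3) - 1)*Q(3) = ((1/5)*(-3)**2 - 1)*(-24) = ((1/5)*9 - 1)*(-24) = (9/5 - 1)*(-24) = (4/5)*(-24) = -96/5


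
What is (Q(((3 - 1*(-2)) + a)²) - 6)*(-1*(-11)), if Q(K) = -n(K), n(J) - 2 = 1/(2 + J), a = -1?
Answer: -1595/18 ≈ -88.611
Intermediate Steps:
n(J) = 2 + 1/(2 + J)
Q(K) = -(5 + 2*K)/(2 + K)
(Q(((3 - 1*(-2)) + a)²) - 6)*(-1*(-11)) = ((-5 - 2*((3 - 1*(-2)) - 1)²)/(2 + ((3 - 1*(-2)) - 1)²) - 6)*(-1*(-11)) = ((-5 - 2*((3 + 2) - 1)²)/(2 + ((3 + 2) - 1)²) - 6)*11 = ((-5 - 2*(5 - 1)²)/(2 + (5 - 1)²) - 6)*11 = ((-5 - 2*4²)/(2 + 4²) - 6)*11 = ((-5 - 2*16)/(2 + 16) - 6)*11 = ((-5 - 32)/18 - 6)*11 = ((1/18)*(-37) - 6)*11 = (-37/18 - 6)*11 = -145/18*11 = -1595/18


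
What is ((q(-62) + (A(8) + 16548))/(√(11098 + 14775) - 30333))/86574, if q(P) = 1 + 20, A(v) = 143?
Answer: -21121879/3318904528966 - 2089*√25873/9956713586898 ≈ -6.3979e-6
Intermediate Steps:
q(P) = 21
((q(-62) + (A(8) + 16548))/(√(11098 + 14775) - 30333))/86574 = ((21 + (143 + 16548))/(√(11098 + 14775) - 30333))/86574 = ((21 + 16691)/(√25873 - 30333))*(1/86574) = (16712/(-30333 + √25873))*(1/86574) = 8356/(43287*(-30333 + √25873))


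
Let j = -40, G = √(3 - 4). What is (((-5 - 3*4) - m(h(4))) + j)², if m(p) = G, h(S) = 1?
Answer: (57 + I)² ≈ 3248.0 + 114.0*I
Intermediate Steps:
G = I (G = √(-1) = I ≈ 1.0*I)
m(p) = I
(((-5 - 3*4) - m(h(4))) + j)² = (((-5 - 3*4) - I) - 40)² = (((-5 - 12) - I) - 40)² = ((-17 - I) - 40)² = (-57 - I)²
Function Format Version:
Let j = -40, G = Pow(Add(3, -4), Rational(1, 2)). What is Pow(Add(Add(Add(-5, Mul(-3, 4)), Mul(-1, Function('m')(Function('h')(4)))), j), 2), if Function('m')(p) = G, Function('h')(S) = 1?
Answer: Pow(Add(57, I), 2) ≈ Add(3248.0, Mul(114.00, I))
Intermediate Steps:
G = I (G = Pow(-1, Rational(1, 2)) = I ≈ Mul(1.0000, I))
Function('m')(p) = I
Pow(Add(Add(Add(-5, Mul(-3, 4)), Mul(-1, Function('m')(Function('h')(4)))), j), 2) = Pow(Add(Add(Add(-5, Mul(-3, 4)), Mul(-1, I)), -40), 2) = Pow(Add(Add(Add(-5, -12), Mul(-1, I)), -40), 2) = Pow(Add(Add(-17, Mul(-1, I)), -40), 2) = Pow(Add(-57, Mul(-1, I)), 2)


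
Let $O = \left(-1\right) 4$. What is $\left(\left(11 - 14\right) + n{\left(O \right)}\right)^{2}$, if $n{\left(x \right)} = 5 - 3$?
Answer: $1$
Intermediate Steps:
$O = -4$
$n{\left(x \right)} = 2$
$\left(\left(11 - 14\right) + n{\left(O \right)}\right)^{2} = \left(\left(11 - 14\right) + 2\right)^{2} = \left(-3 + 2\right)^{2} = \left(-1\right)^{2} = 1$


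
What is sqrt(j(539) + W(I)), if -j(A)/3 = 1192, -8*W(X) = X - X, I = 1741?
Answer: 2*I*sqrt(894) ≈ 59.8*I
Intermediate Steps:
W(X) = 0 (W(X) = -(X - X)/8 = -1/8*0 = 0)
j(A) = -3576 (j(A) = -3*1192 = -3576)
sqrt(j(539) + W(I)) = sqrt(-3576 + 0) = sqrt(-3576) = 2*I*sqrt(894)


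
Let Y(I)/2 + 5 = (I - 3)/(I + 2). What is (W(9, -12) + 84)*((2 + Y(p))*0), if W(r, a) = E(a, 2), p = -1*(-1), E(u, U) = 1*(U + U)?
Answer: 0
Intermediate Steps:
E(u, U) = 2*U (E(u, U) = 1*(2*U) = 2*U)
p = 1
Y(I) = -10 + 2*(-3 + I)/(2 + I) (Y(I) = -10 + 2*((I - 3)/(I + 2)) = -10 + 2*((-3 + I)/(2 + I)) = -10 + 2*(-3 + I)/(2 + I))
W(r, a) = 4 (W(r, a) = 2*2 = 4)
(W(9, -12) + 84)*((2 + Y(p))*0) = (4 + 84)*((2 + 2*(-13 - 4*1)/(2 + 1))*0) = 88*((2 + 2*(-13 - 4)/3)*0) = 88*((2 + 2*(1/3)*(-17))*0) = 88*((2 - 34/3)*0) = 88*(-28/3*0) = 88*0 = 0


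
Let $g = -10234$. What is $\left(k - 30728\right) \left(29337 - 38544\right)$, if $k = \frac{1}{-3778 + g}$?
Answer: $\frac{127876538889}{452} \approx 2.8291 \cdot 10^{8}$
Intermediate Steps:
$k = - \frac{1}{14012}$ ($k = \frac{1}{-3778 - 10234} = \frac{1}{-14012} = - \frac{1}{14012} \approx -7.1367 \cdot 10^{-5}$)
$\left(k - 30728\right) \left(29337 - 38544\right) = \left(- \frac{1}{14012} - 30728\right) \left(29337 - 38544\right) = \left(- \frac{430560737}{14012}\right) \left(-9207\right) = \frac{127876538889}{452}$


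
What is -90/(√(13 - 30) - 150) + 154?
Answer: 3481118/22517 + 90*I*√17/22517 ≈ 154.6 + 0.01648*I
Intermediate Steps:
-90/(√(13 - 30) - 150) + 154 = -90/(√(-17) - 150) + 154 = -90/(I*√17 - 150) + 154 = -90/(-150 + I*√17) + 154 = 154 - 90/(-150 + I*√17)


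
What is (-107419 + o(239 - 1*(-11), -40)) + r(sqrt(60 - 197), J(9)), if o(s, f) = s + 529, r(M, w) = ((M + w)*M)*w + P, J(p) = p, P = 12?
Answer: -107861 + 81*I*sqrt(137) ≈ -1.0786e+5 + 948.08*I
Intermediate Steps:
r(M, w) = 12 + M*w*(M + w) (r(M, w) = ((M + w)*M)*w + 12 = (M*(M + w))*w + 12 = M*w*(M + w) + 12 = 12 + M*w*(M + w))
o(s, f) = 529 + s
(-107419 + o(239 - 1*(-11), -40)) + r(sqrt(60 - 197), J(9)) = (-107419 + (529 + (239 - 1*(-11)))) + (12 + sqrt(60 - 197)*9**2 + 9*(sqrt(60 - 197))**2) = (-107419 + (529 + (239 + 11))) + (12 + sqrt(-137)*81 + 9*(sqrt(-137))**2) = (-107419 + (529 + 250)) + (12 + (I*sqrt(137))*81 + 9*(I*sqrt(137))**2) = (-107419 + 779) + (12 + 81*I*sqrt(137) + 9*(-137)) = -106640 + (12 + 81*I*sqrt(137) - 1233) = -106640 + (-1221 + 81*I*sqrt(137)) = -107861 + 81*I*sqrt(137)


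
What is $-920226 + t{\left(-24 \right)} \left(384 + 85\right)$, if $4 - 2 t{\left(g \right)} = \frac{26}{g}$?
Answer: $- \frac{22056815}{24} \approx -9.1903 \cdot 10^{5}$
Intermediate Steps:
$t{\left(g \right)} = 2 - \frac{13}{g}$ ($t{\left(g \right)} = 2 - \frac{26 \frac{1}{g}}{2} = 2 - \frac{13}{g}$)
$-920226 + t{\left(-24 \right)} \left(384 + 85\right) = -920226 + \left(2 - \frac{13}{-24}\right) \left(384 + 85\right) = -920226 + \left(2 - - \frac{13}{24}\right) 469 = -920226 + \left(2 + \frac{13}{24}\right) 469 = -920226 + \frac{61}{24} \cdot 469 = -920226 + \frac{28609}{24} = - \frac{22056815}{24}$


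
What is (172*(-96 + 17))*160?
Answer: -2174080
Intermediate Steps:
(172*(-96 + 17))*160 = (172*(-79))*160 = -13588*160 = -2174080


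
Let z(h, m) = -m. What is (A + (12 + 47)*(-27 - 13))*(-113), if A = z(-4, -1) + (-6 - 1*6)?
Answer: 267923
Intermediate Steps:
A = -11 (A = -1*(-1) + (-6 - 1*6) = 1 + (-6 - 6) = 1 - 12 = -11)
(A + (12 + 47)*(-27 - 13))*(-113) = (-11 + (12 + 47)*(-27 - 13))*(-113) = (-11 + 59*(-40))*(-113) = (-11 - 2360)*(-113) = -2371*(-113) = 267923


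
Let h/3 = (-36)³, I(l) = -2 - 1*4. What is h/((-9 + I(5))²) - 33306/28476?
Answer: -10564081/16950 ≈ -623.25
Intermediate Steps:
I(l) = -6 (I(l) = -2 - 4 = -6)
h = -139968 (h = 3*(-36)³ = 3*(-46656) = -139968)
h/((-9 + I(5))²) - 33306/28476 = -139968/(-9 - 6)² - 33306/28476 = -139968/((-15)²) - 33306*1/28476 = -139968/225 - 793/678 = -139968*1/225 - 793/678 = -15552/25 - 793/678 = -10564081/16950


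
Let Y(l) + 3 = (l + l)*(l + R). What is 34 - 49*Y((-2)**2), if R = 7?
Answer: -4131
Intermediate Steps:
Y(l) = -3 + 2*l*(7 + l) (Y(l) = -3 + (l + l)*(l + 7) = -3 + (2*l)*(7 + l) = -3 + 2*l*(7 + l))
34 - 49*Y((-2)**2) = 34 - 49*(-3 + 2*((-2)**2)**2 + 14*(-2)**2) = 34 - 49*(-3 + 2*4**2 + 14*4) = 34 - 49*(-3 + 2*16 + 56) = 34 - 49*(-3 + 32 + 56) = 34 - 49*85 = 34 - 4165 = -4131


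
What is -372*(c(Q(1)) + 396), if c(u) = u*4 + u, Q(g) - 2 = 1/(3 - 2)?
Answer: -152892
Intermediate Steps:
Q(g) = 3 (Q(g) = 2 + 1/(3 - 2) = 2 + 1/1 = 2 + 1 = 3)
c(u) = 5*u (c(u) = 4*u + u = 5*u)
-372*(c(Q(1)) + 396) = -372*(5*3 + 396) = -372*(15 + 396) = -372*411 = -152892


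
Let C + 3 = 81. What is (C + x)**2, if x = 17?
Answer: 9025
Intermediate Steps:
C = 78 (C = -3 + 81 = 78)
(C + x)**2 = (78 + 17)**2 = 95**2 = 9025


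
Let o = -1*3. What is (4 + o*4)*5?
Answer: -40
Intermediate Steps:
o = -3
(4 + o*4)*5 = (4 - 3*4)*5 = (4 - 12)*5 = -8*5 = -40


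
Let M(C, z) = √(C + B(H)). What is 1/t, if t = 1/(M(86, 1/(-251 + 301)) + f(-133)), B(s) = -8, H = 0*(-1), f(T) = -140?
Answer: -140 + √78 ≈ -131.17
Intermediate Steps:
H = 0
M(C, z) = √(-8 + C) (M(C, z) = √(C - 8) = √(-8 + C))
t = 1/(-140 + √78) (t = 1/(√(-8 + 86) - 140) = 1/(√78 - 140) = 1/(-140 + √78) ≈ -0.0076238)
1/t = 1/(-70/9761 - √78/19522)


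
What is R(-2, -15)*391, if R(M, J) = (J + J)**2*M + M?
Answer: -704582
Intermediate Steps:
R(M, J) = M + 4*M*J**2 (R(M, J) = (2*J)**2*M + M = (4*J**2)*M + M = 4*M*J**2 + M = M + 4*M*J**2)
R(-2, -15)*391 = -2*(1 + 4*(-15)**2)*391 = -2*(1 + 4*225)*391 = -2*(1 + 900)*391 = -2*901*391 = -1802*391 = -704582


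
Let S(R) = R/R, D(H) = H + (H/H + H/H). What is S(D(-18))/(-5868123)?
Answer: -1/5868123 ≈ -1.7041e-7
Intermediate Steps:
D(H) = 2 + H (D(H) = H + (1 + 1) = H + 2 = 2 + H)
S(R) = 1
S(D(-18))/(-5868123) = 1/(-5868123) = 1*(-1/5868123) = -1/5868123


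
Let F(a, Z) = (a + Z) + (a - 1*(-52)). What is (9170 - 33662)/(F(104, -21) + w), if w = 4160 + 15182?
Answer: -8164/6527 ≈ -1.2508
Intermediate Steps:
F(a, Z) = 52 + Z + 2*a (F(a, Z) = (Z + a) + (a + 52) = (Z + a) + (52 + a) = 52 + Z + 2*a)
w = 19342
(9170 - 33662)/(F(104, -21) + w) = (9170 - 33662)/((52 - 21 + 2*104) + 19342) = -24492/((52 - 21 + 208) + 19342) = -24492/(239 + 19342) = -24492/19581 = -24492*1/19581 = -8164/6527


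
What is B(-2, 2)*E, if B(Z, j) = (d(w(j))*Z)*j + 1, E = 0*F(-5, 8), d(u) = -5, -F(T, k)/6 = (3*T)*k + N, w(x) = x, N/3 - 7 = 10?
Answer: 0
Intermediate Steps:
N = 51 (N = 21 + 3*10 = 21 + 30 = 51)
F(T, k) = -306 - 18*T*k (F(T, k) = -6*((3*T)*k + 51) = -6*(3*T*k + 51) = -6*(51 + 3*T*k) = -306 - 18*T*k)
E = 0 (E = 0*(-306 - 18*(-5)*8) = 0*(-306 + 720) = 0*414 = 0)
B(Z, j) = 1 - 5*Z*j (B(Z, j) = (-5*Z)*j + 1 = -5*Z*j + 1 = 1 - 5*Z*j)
B(-2, 2)*E = (1 - 5*(-2)*2)*0 = (1 + 20)*0 = 21*0 = 0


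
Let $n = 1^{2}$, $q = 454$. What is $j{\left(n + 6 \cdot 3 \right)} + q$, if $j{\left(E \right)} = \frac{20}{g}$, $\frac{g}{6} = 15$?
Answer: $\frac{4088}{9} \approx 454.22$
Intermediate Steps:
$g = 90$ ($g = 6 \cdot 15 = 90$)
$n = 1$
$j{\left(E \right)} = \frac{2}{9}$ ($j{\left(E \right)} = \frac{20}{90} = 20 \cdot \frac{1}{90} = \frac{2}{9}$)
$j{\left(n + 6 \cdot 3 \right)} + q = \frac{2}{9} + 454 = \frac{4088}{9}$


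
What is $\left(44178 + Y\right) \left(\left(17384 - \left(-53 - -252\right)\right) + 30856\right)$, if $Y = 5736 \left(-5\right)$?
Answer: $744539418$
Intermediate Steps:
$Y = -28680$
$\left(44178 + Y\right) \left(\left(17384 - \left(-53 - -252\right)\right) + 30856\right) = \left(44178 - 28680\right) \left(\left(17384 - \left(-53 - -252\right)\right) + 30856\right) = 15498 \left(\left(17384 - \left(-53 + 252\right)\right) + 30856\right) = 15498 \left(\left(17384 - 199\right) + 30856\right) = 15498 \left(17185 + 30856\right) = 15498 \cdot 48041 = 744539418$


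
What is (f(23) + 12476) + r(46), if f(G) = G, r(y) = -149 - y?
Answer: 12304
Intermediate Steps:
(f(23) + 12476) + r(46) = (23 + 12476) + (-149 - 1*46) = 12499 + (-149 - 46) = 12499 - 195 = 12304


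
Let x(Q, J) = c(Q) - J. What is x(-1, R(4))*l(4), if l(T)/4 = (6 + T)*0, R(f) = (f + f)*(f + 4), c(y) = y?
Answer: 0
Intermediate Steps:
R(f) = 2*f*(4 + f) (R(f) = (2*f)*(4 + f) = 2*f*(4 + f))
x(Q, J) = Q - J
l(T) = 0 (l(T) = 4*((6 + T)*0) = 4*0 = 0)
x(-1, R(4))*l(4) = (-1 - 2*4*(4 + 4))*0 = (-1 - 2*4*8)*0 = (-1 - 1*64)*0 = (-1 - 64)*0 = -65*0 = 0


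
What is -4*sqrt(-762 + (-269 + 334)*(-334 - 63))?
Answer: -4*I*sqrt(26567) ≈ -651.98*I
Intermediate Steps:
-4*sqrt(-762 + (-269 + 334)*(-334 - 63)) = -4*sqrt(-762 + 65*(-397)) = -4*sqrt(-762 - 25805) = -4*I*sqrt(26567)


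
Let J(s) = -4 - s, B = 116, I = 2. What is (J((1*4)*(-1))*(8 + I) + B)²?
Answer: 13456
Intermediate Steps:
(J((1*4)*(-1))*(8 + I) + B)² = ((-4 - 1*4*(-1))*(8 + 2) + 116)² = ((-4 - 4*(-1))*10 + 116)² = ((-4 - 1*(-4))*10 + 116)² = ((-4 + 4)*10 + 116)² = (0*10 + 116)² = (0 + 116)² = 116² = 13456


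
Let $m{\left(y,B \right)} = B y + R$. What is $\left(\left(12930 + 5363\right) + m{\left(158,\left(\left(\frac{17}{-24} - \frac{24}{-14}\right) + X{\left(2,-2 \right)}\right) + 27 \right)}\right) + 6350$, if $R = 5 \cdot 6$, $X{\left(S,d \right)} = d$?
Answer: $\frac{2417683}{84} \approx 28782.0$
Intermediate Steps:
$R = 30$
$m{\left(y,B \right)} = 30 + B y$ ($m{\left(y,B \right)} = B y + 30 = 30 + B y$)
$\left(\left(12930 + 5363\right) + m{\left(158,\left(\left(\frac{17}{-24} - \frac{24}{-14}\right) + X{\left(2,-2 \right)}\right) + 27 \right)}\right) + 6350 = \left(\left(12930 + 5363\right) + \left(30 + \left(\left(\left(\frac{17}{-24} - \frac{24}{-14}\right) - 2\right) + 27\right) 158\right)\right) + 6350 = \left(18293 + \left(30 + \left(\left(\left(17 \left(- \frac{1}{24}\right) - - \frac{12}{7}\right) - 2\right) + 27\right) 158\right)\right) + 6350 = \left(18293 + \left(30 + \left(\left(\left(- \frac{17}{24} + \frac{12}{7}\right) - 2\right) + 27\right) 158\right)\right) + 6350 = \left(18293 + \left(30 + \left(\left(\frac{169}{168} - 2\right) + 27\right) 158\right)\right) + 6350 = \left(18293 + \left(30 + \left(- \frac{167}{168} + 27\right) 158\right)\right) + 6350 = \left(18293 + \left(30 + \frac{4369}{168} \cdot 158\right)\right) + 6350 = \left(18293 + \left(30 + \frac{345151}{84}\right)\right) + 6350 = \left(18293 + \frac{347671}{84}\right) + 6350 = \frac{1884283}{84} + 6350 = \frac{2417683}{84}$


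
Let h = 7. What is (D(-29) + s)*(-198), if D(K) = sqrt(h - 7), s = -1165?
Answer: 230670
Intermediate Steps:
D(K) = 0 (D(K) = sqrt(7 - 7) = sqrt(0) = 0)
(D(-29) + s)*(-198) = (0 - 1165)*(-198) = -1165*(-198) = 230670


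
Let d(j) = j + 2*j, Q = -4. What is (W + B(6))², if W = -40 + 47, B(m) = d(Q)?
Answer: 25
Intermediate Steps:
d(j) = 3*j
B(m) = -12 (B(m) = 3*(-4) = -12)
W = 7
(W + B(6))² = (7 - 12)² = (-5)² = 25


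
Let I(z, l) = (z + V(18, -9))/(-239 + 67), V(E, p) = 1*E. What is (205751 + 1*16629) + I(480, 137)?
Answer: 19124431/86 ≈ 2.2238e+5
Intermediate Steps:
V(E, p) = E
I(z, l) = -9/86 - z/172 (I(z, l) = (z + 18)/(-239 + 67) = (18 + z)/(-172) = (18 + z)*(-1/172) = -9/86 - z/172)
(205751 + 1*16629) + I(480, 137) = (205751 + 1*16629) + (-9/86 - 1/172*480) = (205751 + 16629) + (-9/86 - 120/43) = 222380 - 249/86 = 19124431/86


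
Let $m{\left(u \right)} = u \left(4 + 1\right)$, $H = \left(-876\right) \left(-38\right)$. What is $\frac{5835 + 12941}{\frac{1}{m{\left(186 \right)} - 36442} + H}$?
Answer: $\frac{666773312}{1182123455} \approx 0.56405$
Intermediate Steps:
$H = 33288$
$m{\left(u \right)} = 5 u$ ($m{\left(u \right)} = u 5 = 5 u$)
$\frac{5835 + 12941}{\frac{1}{m{\left(186 \right)} - 36442} + H} = \frac{5835 + 12941}{\frac{1}{5 \cdot 186 - 36442} + 33288} = \frac{18776}{\frac{1}{930 - 36442} + 33288} = \frac{18776}{\frac{1}{-35512} + 33288} = \frac{18776}{- \frac{1}{35512} + 33288} = \frac{18776}{\frac{1182123455}{35512}} = 18776 \cdot \frac{35512}{1182123455} = \frac{666773312}{1182123455}$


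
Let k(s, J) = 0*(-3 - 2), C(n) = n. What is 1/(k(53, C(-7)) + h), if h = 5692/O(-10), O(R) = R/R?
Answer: 1/5692 ≈ 0.00017569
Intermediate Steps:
O(R) = 1
k(s, J) = 0 (k(s, J) = 0*(-5) = 0)
h = 5692 (h = 5692/1 = 5692*1 = 5692)
1/(k(53, C(-7)) + h) = 1/(0 + 5692) = 1/5692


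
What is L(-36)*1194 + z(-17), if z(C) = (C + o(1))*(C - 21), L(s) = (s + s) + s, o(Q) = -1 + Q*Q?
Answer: -128306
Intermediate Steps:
o(Q) = -1 + Q²
L(s) = 3*s (L(s) = 2*s + s = 3*s)
z(C) = C*(-21 + C) (z(C) = (C + (-1 + 1²))*(C - 21) = (C + (-1 + 1))*(-21 + C) = (C + 0)*(-21 + C) = C*(-21 + C))
L(-36)*1194 + z(-17) = (3*(-36))*1194 - 17*(-21 - 17) = -108*1194 - 17*(-38) = -128952 + 646 = -128306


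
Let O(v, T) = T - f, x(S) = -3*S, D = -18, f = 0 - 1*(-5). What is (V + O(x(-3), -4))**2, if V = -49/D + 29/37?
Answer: 13388281/443556 ≈ 30.184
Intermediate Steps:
f = 5 (f = 0 + 5 = 5)
V = 2335/666 (V = -49/(-18) + 29/37 = -49*(-1/18) + 29*(1/37) = 49/18 + 29/37 = 2335/666 ≈ 3.5060)
O(v, T) = -5 + T (O(v, T) = T - 1*5 = T - 5 = -5 + T)
(V + O(x(-3), -4))**2 = (2335/666 + (-5 - 4))**2 = (2335/666 - 9)**2 = (-3659/666)**2 = 13388281/443556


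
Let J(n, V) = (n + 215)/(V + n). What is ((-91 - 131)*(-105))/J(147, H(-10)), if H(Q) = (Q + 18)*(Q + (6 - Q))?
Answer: 2272725/181 ≈ 12556.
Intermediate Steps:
H(Q) = 108 + 6*Q (H(Q) = (18 + Q)*6 = 108 + 6*Q)
J(n, V) = (215 + n)/(V + n)
((-91 - 131)*(-105))/J(147, H(-10)) = ((-91 - 131)*(-105))/(((215 + 147)/((108 + 6*(-10)) + 147))) = (-222*(-105))/((362/((108 - 60) + 147))) = 23310/((362/(48 + 147))) = 23310/((362/195)) = 23310/(((1/195)*362)) = 23310/(362/195) = 23310*(195/362) = 2272725/181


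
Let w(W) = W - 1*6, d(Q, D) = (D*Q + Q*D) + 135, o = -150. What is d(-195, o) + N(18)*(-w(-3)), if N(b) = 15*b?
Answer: 61065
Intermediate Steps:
d(Q, D) = 135 + 2*D*Q (d(Q, D) = (D*Q + D*Q) + 135 = 2*D*Q + 135 = 135 + 2*D*Q)
w(W) = -6 + W (w(W) = W - 6 = -6 + W)
d(-195, o) + N(18)*(-w(-3)) = (135 + 2*(-150)*(-195)) + (15*18)*(-(-6 - 3)) = (135 + 58500) + 270*(-1*(-9)) = 58635 + 270*9 = 58635 + 2430 = 61065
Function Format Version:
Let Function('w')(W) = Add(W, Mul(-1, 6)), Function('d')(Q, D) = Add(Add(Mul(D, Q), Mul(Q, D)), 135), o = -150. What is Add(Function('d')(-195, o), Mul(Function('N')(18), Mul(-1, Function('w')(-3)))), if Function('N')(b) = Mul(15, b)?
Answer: 61065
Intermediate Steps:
Function('d')(Q, D) = Add(135, Mul(2, D, Q)) (Function('d')(Q, D) = Add(Add(Mul(D, Q), Mul(D, Q)), 135) = Add(Mul(2, D, Q), 135) = Add(135, Mul(2, D, Q)))
Function('w')(W) = Add(-6, W) (Function('w')(W) = Add(W, -6) = Add(-6, W))
Add(Function('d')(-195, o), Mul(Function('N')(18), Mul(-1, Function('w')(-3)))) = Add(Add(135, Mul(2, -150, -195)), Mul(Mul(15, 18), Mul(-1, Add(-6, -3)))) = Add(Add(135, 58500), Mul(270, Mul(-1, -9))) = Add(58635, Mul(270, 9)) = Add(58635, 2430) = 61065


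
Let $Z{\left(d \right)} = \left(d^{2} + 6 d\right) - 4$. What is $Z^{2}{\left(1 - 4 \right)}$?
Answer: $169$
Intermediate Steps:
$Z{\left(d \right)} = -4 + d^{2} + 6 d$
$Z^{2}{\left(1 - 4 \right)} = \left(-4 + \left(1 - 4\right)^{2} + 6 \left(1 - 4\right)\right)^{2} = \left(-4 + \left(-3\right)^{2} + 6 \left(-3\right)\right)^{2} = \left(-4 + 9 - 18\right)^{2} = \left(-13\right)^{2} = 169$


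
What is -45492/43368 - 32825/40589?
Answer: -272502449/146688646 ≈ -1.8577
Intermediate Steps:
-45492/43368 - 32825/40589 = -45492*1/43368 - 32825*1/40589 = -3791/3614 - 32825/40589 = -272502449/146688646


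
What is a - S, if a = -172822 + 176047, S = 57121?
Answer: -53896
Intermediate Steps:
a = 3225
a - S = 3225 - 1*57121 = 3225 - 57121 = -53896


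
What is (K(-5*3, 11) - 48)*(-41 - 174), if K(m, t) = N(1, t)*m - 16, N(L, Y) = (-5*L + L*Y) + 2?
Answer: 39560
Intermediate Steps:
N(L, Y) = 2 - 5*L + L*Y
K(m, t) = -16 + m*(-3 + t) (K(m, t) = (2 - 5*1 + 1*t)*m - 16 = (2 - 5 + t)*m - 16 = (-3 + t)*m - 16 = m*(-3 + t) - 16 = -16 + m*(-3 + t))
(K(-5*3, 11) - 48)*(-41 - 174) = ((-16 + (-5*3)*(-3 + 11)) - 48)*(-41 - 174) = ((-16 - 15*8) - 48)*(-215) = ((-16 - 120) - 48)*(-215) = (-136 - 48)*(-215) = -184*(-215) = 39560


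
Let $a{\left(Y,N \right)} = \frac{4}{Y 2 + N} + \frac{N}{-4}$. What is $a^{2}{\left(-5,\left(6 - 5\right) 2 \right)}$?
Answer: $1$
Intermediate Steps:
$a{\left(Y,N \right)} = \frac{4}{N + 2 Y} - \frac{N}{4}$ ($a{\left(Y,N \right)} = \frac{4}{2 Y + N} + N \left(- \frac{1}{4}\right) = \frac{4}{N + 2 Y} - \frac{N}{4}$)
$a^{2}{\left(-5,\left(6 - 5\right) 2 \right)} = \left(\frac{16 - \left(\left(6 - 5\right) 2\right)^{2} - 2 \left(6 - 5\right) 2 \left(-5\right)}{4 \left(\left(6 - 5\right) 2 + 2 \left(-5\right)\right)}\right)^{2} = \left(\frac{16 - \left(1 \cdot 2\right)^{2} - 2 \cdot 1 \cdot 2 \left(-5\right)}{4 \left(1 \cdot 2 - 10\right)}\right)^{2} = \left(\frac{16 - 2^{2} - 4 \left(-5\right)}{4 \left(2 - 10\right)}\right)^{2} = \left(\frac{16 - 4 + 20}{4 \left(-8\right)}\right)^{2} = \left(\frac{1}{4} \left(- \frac{1}{8}\right) \left(16 - 4 + 20\right)\right)^{2} = \left(\frac{1}{4} \left(- \frac{1}{8}\right) 32\right)^{2} = \left(-1\right)^{2} = 1$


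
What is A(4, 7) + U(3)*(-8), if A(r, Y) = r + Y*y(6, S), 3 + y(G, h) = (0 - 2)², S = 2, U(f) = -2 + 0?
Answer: 27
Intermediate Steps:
U(f) = -2
y(G, h) = 1 (y(G, h) = -3 + (0 - 2)² = -3 + (-2)² = -3 + 4 = 1)
A(r, Y) = Y + r (A(r, Y) = r + Y*1 = r + Y = Y + r)
A(4, 7) + U(3)*(-8) = (7 + 4) - 2*(-8) = 11 + 16 = 27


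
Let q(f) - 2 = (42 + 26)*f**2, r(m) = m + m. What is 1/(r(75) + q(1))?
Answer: 1/220 ≈ 0.0045455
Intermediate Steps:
r(m) = 2*m
q(f) = 2 + 68*f**2 (q(f) = 2 + (42 + 26)*f**2 = 2 + 68*f**2)
1/(r(75) + q(1)) = 1/(2*75 + (2 + 68*1**2)) = 1/(150 + (2 + 68*1)) = 1/(150 + (2 + 68)) = 1/(150 + 70) = 1/220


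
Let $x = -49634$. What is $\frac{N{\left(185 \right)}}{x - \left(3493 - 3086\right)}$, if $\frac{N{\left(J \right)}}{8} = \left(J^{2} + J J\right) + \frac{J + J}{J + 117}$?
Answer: $- \frac{82689080}{7556191} \approx -10.943$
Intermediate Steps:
$N{\left(J \right)} = 16 J^{2} + \frac{16 J}{117 + J}$ ($N{\left(J \right)} = 8 \left(\left(J^{2} + J J\right) + \frac{J + J}{J + 117}\right) = 8 \left(\left(J^{2} + J^{2}\right) + \frac{2 J}{117 + J}\right) = 8 \left(2 J^{2} + \frac{2 J}{117 + J}\right) = 16 J^{2} + \frac{16 J}{117 + J}$)
$\frac{N{\left(185 \right)}}{x - \left(3493 - 3086\right)} = \frac{16 \cdot 185 \frac{1}{117 + 185} \left(1 + 185^{2} + 117 \cdot 185\right)}{-49634 - \left(3493 - 3086\right)} = \frac{16 \cdot 185 \cdot \frac{1}{302} \left(1 + 34225 + 21645\right)}{-49634 - \left(3493 - 3086\right)} = \frac{16 \cdot 185 \cdot \frac{1}{302} \cdot 55871}{-49634 - 407} = \frac{82689080}{151 \left(-49634 - 407\right)} = \frac{82689080}{151 \left(-50041\right)} = \frac{82689080}{151} \left(- \frac{1}{50041}\right) = - \frac{82689080}{7556191}$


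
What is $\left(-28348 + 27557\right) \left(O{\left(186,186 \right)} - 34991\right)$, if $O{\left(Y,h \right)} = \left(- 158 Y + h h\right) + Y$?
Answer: $23411227$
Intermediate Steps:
$O{\left(Y,h \right)} = h^{2} - 157 Y$ ($O{\left(Y,h \right)} = \left(- 158 Y + h^{2}\right) + Y = \left(h^{2} - 158 Y\right) + Y = h^{2} - 157 Y$)
$\left(-28348 + 27557\right) \left(O{\left(186,186 \right)} - 34991\right) = \left(-28348 + 27557\right) \left(\left(186^{2} - 29202\right) - 34991\right) = - 791 \left(\left(34596 - 29202\right) - 34991\right) = - 791 \left(5394 - 34991\right) = \left(-791\right) \left(-29597\right) = 23411227$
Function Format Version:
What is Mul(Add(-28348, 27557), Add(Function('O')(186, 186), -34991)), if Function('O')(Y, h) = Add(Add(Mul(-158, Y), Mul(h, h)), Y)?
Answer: 23411227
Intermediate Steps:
Function('O')(Y, h) = Add(Pow(h, 2), Mul(-157, Y)) (Function('O')(Y, h) = Add(Add(Mul(-158, Y), Pow(h, 2)), Y) = Add(Add(Pow(h, 2), Mul(-158, Y)), Y) = Add(Pow(h, 2), Mul(-157, Y)))
Mul(Add(-28348, 27557), Add(Function('O')(186, 186), -34991)) = Mul(Add(-28348, 27557), Add(Add(Pow(186, 2), Mul(-157, 186)), -34991)) = Mul(-791, Add(Add(34596, -29202), -34991)) = Mul(-791, Add(5394, -34991)) = Mul(-791, -29597) = 23411227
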